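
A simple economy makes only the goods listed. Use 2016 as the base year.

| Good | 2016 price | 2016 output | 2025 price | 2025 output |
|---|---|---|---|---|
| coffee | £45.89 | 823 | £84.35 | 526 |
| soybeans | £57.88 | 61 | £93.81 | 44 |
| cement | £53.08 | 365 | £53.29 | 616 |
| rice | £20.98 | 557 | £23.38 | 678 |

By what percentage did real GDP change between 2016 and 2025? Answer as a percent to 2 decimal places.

1.73%

Real GDP 2016 = Nominal GDP 2016 = 45.89·823 + 57.88·61 + 53.08·365 + 20.98·557 = 72358.21.
Real GDP 2025 (at 2016 prices) = 45.89·526 + 57.88·44 + 53.08·616 + 20.98·678 = 73606.58.
Real growth = 73606.58/72358.21 − 1 = 0.0173.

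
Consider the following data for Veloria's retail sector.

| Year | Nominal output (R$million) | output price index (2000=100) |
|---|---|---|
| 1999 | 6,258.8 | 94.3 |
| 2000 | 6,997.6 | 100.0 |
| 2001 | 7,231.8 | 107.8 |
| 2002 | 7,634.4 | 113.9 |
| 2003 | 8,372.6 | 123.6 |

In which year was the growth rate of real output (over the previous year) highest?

2000: real = 6997.6/1.000 = 6997.60; growth vs 1999 (6637.12) = 5.43%.
2001: real = 7231.8/1.078 = 6708.53; growth vs 2000 (6997.60) = -4.13%.
2002: real = 7634.4/1.139 = 6702.72; growth vs 2001 (6708.53) = -0.09%.
2003: real = 8372.6/1.236 = 6773.95; growth vs 2002 (6702.72) = 1.06%.

2000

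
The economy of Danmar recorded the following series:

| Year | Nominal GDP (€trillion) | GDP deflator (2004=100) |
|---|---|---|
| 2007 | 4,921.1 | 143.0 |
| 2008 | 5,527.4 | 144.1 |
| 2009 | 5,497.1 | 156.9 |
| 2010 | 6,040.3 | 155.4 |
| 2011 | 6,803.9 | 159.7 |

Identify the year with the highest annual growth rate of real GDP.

2008: real = 5527.4/1.441 = 3835.81; growth vs 2007 (3441.33) = 11.46%.
2009: real = 5497.1/1.569 = 3503.57; growth vs 2008 (3835.81) = -8.66%.
2010: real = 6040.3/1.554 = 3886.94; growth vs 2009 (3503.57) = 10.94%.
2011: real = 6803.9/1.597 = 4260.43; growth vs 2010 (3886.94) = 9.61%.

2008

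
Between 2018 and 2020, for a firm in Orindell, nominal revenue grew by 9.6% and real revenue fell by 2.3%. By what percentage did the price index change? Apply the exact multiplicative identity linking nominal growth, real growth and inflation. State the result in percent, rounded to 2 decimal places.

12.18%

(1 + g_nom) = (1 + g_real)(1 + π), so π = 1.0960 / 0.9770 − 1 = 0.12180.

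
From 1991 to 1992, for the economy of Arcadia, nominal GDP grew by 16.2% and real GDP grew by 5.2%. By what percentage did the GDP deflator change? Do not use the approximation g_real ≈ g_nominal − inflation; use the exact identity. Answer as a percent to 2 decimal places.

10.46%

(1 + g_nom) = (1 + g_real)(1 + π), so π = 1.1620 / 1.0520 − 1 = 0.10456.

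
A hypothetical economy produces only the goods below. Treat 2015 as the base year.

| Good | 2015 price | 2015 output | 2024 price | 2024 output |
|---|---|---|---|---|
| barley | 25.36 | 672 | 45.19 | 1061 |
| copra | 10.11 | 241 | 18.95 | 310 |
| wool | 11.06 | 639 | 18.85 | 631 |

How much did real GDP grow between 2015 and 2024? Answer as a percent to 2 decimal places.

Real GDP 2015 = Nominal GDP 2015 = 25.36·672 + 10.11·241 + 11.06·639 = 26545.77.
Real GDP 2024 (at 2015 prices) = 25.36·1061 + 10.11·310 + 11.06·631 = 37019.92.
Real growth = 37019.92/26545.77 − 1 = 0.3946.

39.46%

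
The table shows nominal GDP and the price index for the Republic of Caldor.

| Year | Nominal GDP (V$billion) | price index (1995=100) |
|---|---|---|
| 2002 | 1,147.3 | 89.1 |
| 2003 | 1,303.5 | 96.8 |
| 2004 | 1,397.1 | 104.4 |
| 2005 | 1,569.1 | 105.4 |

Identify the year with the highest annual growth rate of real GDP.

2003: real = 1303.5/0.968 = 1346.59; growth vs 2002 (1287.65) = 4.58%.
2004: real = 1397.1/1.044 = 1338.22; growth vs 2003 (1346.59) = -0.62%.
2005: real = 1569.1/1.054 = 1488.71; growth vs 2004 (1338.22) = 11.25%.

2005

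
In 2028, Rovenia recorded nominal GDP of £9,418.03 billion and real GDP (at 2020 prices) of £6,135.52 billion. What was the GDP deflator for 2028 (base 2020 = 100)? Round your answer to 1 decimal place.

153.5

GDP deflator = (Nominal / Real) × 100 = 9418.03 / 6135.52 × 100 = 153.50.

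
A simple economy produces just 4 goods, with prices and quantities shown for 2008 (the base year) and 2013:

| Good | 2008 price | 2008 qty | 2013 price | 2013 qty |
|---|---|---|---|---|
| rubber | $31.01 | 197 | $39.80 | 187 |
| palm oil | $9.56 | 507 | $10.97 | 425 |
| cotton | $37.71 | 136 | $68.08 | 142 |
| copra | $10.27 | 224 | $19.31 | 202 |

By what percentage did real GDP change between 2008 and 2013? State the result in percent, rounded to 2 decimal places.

Real GDP 2008 = Nominal GDP 2008 = 31.01·197 + 9.56·507 + 37.71·136 + 10.27·224 = 18384.93.
Real GDP 2013 (at 2008 prices) = 31.01·187 + 9.56·425 + 37.71·142 + 10.27·202 = 17291.23.
Real growth = 17291.23/18384.93 − 1 = -0.0595.

-5.95%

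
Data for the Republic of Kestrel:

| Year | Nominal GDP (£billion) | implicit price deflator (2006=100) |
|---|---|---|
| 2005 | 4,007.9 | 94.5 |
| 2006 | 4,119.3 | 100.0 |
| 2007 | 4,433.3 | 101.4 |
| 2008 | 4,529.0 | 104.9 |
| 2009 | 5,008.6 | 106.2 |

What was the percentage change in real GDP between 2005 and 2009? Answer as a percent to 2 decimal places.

11.20%

Real GDP 2005 = 4007.9/0.945 = 4241.16.
Real GDP 2009 = 5008.6/1.062 = 4716.20.
Change = 4716.20/4241.16 − 1 = 0.1120.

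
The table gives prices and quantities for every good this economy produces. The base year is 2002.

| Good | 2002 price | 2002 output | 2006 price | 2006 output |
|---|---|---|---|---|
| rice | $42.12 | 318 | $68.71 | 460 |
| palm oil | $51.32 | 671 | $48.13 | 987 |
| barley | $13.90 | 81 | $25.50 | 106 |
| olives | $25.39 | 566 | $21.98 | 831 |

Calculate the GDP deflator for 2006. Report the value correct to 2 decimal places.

Nominal GDP 2006 = 68.71·460 + 48.13·987 + 25.50·106 + 21.98·831 = 100079.29.
Real GDP 2006 (at 2002 prices) = 42.12·460 + 51.32·987 + 13.90·106 + 25.39·831 = 92600.53.
Deflator = Nominal/Real × 100 = 100079.29/92600.53 × 100 = 108.076.

108.08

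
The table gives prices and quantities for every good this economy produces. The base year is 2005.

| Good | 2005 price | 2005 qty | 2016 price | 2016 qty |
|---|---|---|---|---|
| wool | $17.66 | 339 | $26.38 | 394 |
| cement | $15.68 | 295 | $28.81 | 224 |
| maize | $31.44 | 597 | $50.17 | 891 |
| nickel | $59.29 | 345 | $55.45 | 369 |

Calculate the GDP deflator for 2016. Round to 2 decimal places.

135.86

Nominal GDP 2016 = 26.38·394 + 28.81·224 + 50.17·891 + 55.45·369 = 82009.68.
Real GDP 2016 (at 2005 prices) = 17.66·394 + 15.68·224 + 31.44·891 + 59.29·369 = 60361.41.
Deflator = Nominal/Real × 100 = 82009.68/60361.41 × 100 = 135.864.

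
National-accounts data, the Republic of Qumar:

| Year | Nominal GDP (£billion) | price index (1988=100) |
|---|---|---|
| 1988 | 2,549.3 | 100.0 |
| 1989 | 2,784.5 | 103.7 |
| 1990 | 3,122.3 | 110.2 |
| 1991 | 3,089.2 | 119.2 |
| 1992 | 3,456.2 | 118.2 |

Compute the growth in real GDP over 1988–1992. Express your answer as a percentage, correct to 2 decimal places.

14.70%

Real GDP 1988 = 2549.3/1.000 = 2549.30.
Real GDP 1992 = 3456.2/1.182 = 2924.03.
Change = 2924.03/2549.30 − 1 = 0.1470.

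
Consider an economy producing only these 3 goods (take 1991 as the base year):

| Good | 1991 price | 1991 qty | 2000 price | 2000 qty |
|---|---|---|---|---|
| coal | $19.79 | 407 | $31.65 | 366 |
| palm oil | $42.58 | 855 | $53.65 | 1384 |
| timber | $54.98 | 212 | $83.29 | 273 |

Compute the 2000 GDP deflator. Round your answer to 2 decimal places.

Nominal GDP 2000 = 31.65·366 + 53.65·1384 + 83.29·273 = 108573.67.
Real GDP 2000 (at 1991 prices) = 19.79·366 + 42.58·1384 + 54.98·273 = 81183.40.
Deflator = Nominal/Real × 100 = 108573.67/81183.40 × 100 = 133.739.

133.74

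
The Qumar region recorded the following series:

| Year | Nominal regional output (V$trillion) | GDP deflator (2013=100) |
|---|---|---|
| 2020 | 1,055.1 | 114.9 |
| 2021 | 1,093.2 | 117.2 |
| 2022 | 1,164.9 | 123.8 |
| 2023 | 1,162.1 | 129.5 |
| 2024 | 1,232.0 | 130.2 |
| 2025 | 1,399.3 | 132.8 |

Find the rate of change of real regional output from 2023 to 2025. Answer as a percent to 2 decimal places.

Real regional output 2023 = 1162.1/1.295 = 897.37.
Real regional output 2025 = 1399.3/1.328 = 1053.69.
Change = 1053.69/897.37 − 1 = 0.1742.

17.42%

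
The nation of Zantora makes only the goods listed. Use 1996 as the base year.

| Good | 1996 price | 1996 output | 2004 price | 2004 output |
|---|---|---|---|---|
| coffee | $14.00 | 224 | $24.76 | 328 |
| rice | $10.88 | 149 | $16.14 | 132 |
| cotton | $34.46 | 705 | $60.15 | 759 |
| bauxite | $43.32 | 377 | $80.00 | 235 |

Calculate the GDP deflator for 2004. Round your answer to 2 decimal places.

Nominal GDP 2004 = 24.76·328 + 16.14·132 + 60.15·759 + 80.00·235 = 74705.61.
Real GDP 2004 (at 1996 prices) = 14.00·328 + 10.88·132 + 34.46·759 + 43.32·235 = 42363.50.
Deflator = Nominal/Real × 100 = 74705.61/42363.50 × 100 = 176.344.

176.34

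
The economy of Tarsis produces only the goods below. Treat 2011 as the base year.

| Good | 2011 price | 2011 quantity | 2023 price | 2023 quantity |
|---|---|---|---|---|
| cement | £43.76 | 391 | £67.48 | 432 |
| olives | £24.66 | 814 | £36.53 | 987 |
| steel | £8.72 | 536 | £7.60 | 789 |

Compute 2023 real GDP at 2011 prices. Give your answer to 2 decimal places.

£50123.82

Real GDP 2023 = Σ (p_2011 × q_2023) = 43.76·432 + 24.66·987 + 8.72·789 = 50123.82.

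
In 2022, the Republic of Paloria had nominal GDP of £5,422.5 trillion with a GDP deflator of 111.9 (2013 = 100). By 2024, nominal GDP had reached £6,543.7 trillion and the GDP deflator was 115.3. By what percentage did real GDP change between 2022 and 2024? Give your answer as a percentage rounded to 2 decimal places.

17.12%

Real GDP 2022 = 5422.5 / 1.119 = 4845.84.
Real GDP 2024 = 6543.7 / 1.153 = 5675.37.
Real growth = 5675.37 / 4845.84 − 1 = 0.1712.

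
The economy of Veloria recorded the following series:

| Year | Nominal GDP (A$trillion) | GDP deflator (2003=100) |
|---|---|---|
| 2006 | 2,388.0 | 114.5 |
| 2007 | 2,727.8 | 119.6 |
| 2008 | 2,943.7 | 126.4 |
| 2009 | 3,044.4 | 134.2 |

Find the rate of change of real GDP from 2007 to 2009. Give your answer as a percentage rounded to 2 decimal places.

-0.54%

Real GDP 2007 = 2727.8/1.196 = 2280.77.
Real GDP 2009 = 3044.4/1.342 = 2268.55.
Change = 2268.55/2280.77 − 1 = -0.0054.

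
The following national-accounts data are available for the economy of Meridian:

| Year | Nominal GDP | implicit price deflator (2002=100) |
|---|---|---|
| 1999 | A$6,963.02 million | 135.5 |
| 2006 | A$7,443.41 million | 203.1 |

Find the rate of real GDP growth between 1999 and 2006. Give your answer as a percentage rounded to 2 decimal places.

Deflate each year: 1999 → 6963.02/1.355 = 5138.76; 2006 → 7443.41/2.031 = 3664.90.
So real GDP changed by 3664.90/5138.76 − 1 = -0.2868, i.e. -28.68%.

-28.68%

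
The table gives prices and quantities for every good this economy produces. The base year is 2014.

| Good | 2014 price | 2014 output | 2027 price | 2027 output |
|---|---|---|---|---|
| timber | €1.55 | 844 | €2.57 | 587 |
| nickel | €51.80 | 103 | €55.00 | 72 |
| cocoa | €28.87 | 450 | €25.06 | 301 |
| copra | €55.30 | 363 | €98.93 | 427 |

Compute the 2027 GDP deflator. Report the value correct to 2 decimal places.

149.57

Nominal GDP 2027 = 2.57·587 + 55.00·72 + 25.06·301 + 98.93·427 = 55254.76.
Real GDP 2027 (at 2014 prices) = 1.55·587 + 51.80·72 + 28.87·301 + 55.30·427 = 36942.42.
Deflator = Nominal/Real × 100 = 55254.76/36942.42 × 100 = 149.570.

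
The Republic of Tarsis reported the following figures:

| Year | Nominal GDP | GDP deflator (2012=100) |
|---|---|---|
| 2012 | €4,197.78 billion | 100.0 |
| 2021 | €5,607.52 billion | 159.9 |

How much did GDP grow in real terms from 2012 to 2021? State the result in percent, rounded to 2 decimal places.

Deflate each year: 2012 → 4197.78/1.000 = 4197.78; 2021 → 5607.52/1.599 = 3506.89.
So real GDP changed by 3506.89/4197.78 − 1 = -0.1646, i.e. -16.46%.

-16.46%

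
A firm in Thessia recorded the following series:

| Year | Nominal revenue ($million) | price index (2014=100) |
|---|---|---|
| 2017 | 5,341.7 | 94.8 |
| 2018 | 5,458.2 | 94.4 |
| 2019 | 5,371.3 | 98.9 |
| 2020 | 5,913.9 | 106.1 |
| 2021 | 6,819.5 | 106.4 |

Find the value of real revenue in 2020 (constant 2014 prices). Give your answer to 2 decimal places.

Real revenue 2020 = 5913.9 / 1.061 = 5573.89.

$5,573.89 million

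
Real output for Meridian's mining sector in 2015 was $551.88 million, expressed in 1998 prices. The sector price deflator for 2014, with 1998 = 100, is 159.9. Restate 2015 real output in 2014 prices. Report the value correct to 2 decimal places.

Real output in 2014 prices = Real output in 1998 prices × (P_2014/P_1998) = 551.88 × 1.599 = 882.46.

$882.46 million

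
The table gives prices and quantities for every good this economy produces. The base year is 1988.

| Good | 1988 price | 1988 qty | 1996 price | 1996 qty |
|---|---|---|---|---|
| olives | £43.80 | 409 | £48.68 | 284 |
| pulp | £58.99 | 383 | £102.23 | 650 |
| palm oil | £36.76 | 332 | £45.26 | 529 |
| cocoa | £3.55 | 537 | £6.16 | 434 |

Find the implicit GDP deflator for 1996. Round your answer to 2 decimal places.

148.94

Nominal GDP 1996 = 48.68·284 + 102.23·650 + 45.26·529 + 6.16·434 = 106890.60.
Real GDP 1996 (at 1988 prices) = 43.80·284 + 58.99·650 + 36.76·529 + 3.55·434 = 71769.44.
Deflator = Nominal/Real × 100 = 106890.60/71769.44 × 100 = 148.936.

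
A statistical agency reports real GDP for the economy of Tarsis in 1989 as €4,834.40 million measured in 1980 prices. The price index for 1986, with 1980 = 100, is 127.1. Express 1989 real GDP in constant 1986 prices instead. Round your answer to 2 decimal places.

€6,144.52 million

Real GDP in 1986 prices = Real GDP in 1980 prices × (P_1986/P_1980) = 4834.40 × 1.271 = 6144.52.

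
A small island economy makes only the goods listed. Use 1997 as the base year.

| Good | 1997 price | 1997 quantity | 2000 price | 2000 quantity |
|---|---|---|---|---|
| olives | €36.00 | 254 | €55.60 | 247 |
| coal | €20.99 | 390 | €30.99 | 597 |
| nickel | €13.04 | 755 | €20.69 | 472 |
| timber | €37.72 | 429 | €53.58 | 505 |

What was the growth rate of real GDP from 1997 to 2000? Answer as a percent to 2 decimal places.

Real GDP 1997 = Nominal GDP 1997 = 36.00·254 + 20.99·390 + 13.04·755 + 37.72·429 = 43357.18.
Real GDP 2000 (at 1997 prices) = 36.00·247 + 20.99·597 + 13.04·472 + 37.72·505 = 46626.51.
Real growth = 46626.51/43357.18 − 1 = 0.0754.

7.54%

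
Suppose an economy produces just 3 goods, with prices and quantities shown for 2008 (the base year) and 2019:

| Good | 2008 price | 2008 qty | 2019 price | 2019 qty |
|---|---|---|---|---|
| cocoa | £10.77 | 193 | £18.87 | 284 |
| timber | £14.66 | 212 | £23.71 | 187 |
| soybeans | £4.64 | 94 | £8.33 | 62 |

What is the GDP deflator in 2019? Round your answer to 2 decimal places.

169.34

Nominal GDP 2019 = 18.87·284 + 23.71·187 + 8.33·62 = 10309.31.
Real GDP 2019 (at 2008 prices) = 10.77·284 + 14.66·187 + 4.64·62 = 6087.78.
Deflator = Nominal/Real × 100 = 10309.31/6087.78 × 100 = 169.344.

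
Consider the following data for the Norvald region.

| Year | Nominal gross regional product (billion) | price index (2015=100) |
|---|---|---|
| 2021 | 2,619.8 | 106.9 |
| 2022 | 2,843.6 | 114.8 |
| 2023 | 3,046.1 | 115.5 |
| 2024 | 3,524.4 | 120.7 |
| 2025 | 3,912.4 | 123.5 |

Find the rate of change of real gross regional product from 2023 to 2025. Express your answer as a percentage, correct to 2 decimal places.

Real gross regional product 2023 = 3046.1/1.155 = 2637.32.
Real gross regional product 2025 = 3912.4/1.235 = 3167.94.
Change = 3167.94/2637.32 − 1 = 0.2012.

20.12%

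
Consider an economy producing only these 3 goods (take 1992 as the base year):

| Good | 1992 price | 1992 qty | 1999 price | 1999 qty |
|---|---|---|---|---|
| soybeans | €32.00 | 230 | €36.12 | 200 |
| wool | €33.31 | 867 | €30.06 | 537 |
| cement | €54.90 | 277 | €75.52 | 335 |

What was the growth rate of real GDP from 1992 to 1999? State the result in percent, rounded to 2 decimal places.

-17.04%

Real GDP 1992 = Nominal GDP 1992 = 32.00·230 + 33.31·867 + 54.90·277 = 51447.07.
Real GDP 1999 (at 1992 prices) = 32.00·200 + 33.31·537 + 54.90·335 = 42678.97.
Real growth = 42678.97/51447.07 − 1 = -0.1704.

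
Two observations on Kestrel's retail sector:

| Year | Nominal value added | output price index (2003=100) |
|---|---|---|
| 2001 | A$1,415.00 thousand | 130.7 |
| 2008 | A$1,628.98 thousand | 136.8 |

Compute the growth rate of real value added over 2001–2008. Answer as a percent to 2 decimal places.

9.99%

Real value added 2001 = 1415.00 / 1.307 = 1082.63.
Real value added 2008 = 1628.98 / 1.368 = 1190.77.
Real growth = 1190.77 / 1082.63 − 1 = 0.0999.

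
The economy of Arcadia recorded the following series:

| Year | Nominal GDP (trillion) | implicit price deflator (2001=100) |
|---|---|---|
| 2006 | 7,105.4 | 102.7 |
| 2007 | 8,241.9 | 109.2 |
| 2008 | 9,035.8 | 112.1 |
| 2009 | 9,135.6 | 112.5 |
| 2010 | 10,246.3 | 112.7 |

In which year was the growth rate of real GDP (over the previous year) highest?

2007: real = 8241.9/1.092 = 7547.53; growth vs 2006 (6918.60) = 9.09%.
2008: real = 9035.8/1.121 = 8060.48; growth vs 2007 (7547.53) = 6.80%.
2009: real = 9135.6/1.125 = 8120.53; growth vs 2008 (8060.48) = 0.74%.
2010: real = 10246.3/1.127 = 9091.66; growth vs 2009 (8120.53) = 11.96%.

2010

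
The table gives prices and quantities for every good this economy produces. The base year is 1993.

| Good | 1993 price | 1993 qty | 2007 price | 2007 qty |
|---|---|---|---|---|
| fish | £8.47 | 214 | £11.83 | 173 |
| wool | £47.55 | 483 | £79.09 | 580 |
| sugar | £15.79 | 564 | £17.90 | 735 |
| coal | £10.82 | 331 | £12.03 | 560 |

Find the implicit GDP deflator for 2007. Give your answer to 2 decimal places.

Nominal GDP 2007 = 11.83·173 + 79.09·580 + 17.90·735 + 12.03·560 = 67812.09.
Real GDP 2007 (at 1993 prices) = 8.47·173 + 47.55·580 + 15.79·735 + 10.82·560 = 46709.16.
Deflator = Nominal/Real × 100 = 67812.09/46709.16 × 100 = 145.179.

145.18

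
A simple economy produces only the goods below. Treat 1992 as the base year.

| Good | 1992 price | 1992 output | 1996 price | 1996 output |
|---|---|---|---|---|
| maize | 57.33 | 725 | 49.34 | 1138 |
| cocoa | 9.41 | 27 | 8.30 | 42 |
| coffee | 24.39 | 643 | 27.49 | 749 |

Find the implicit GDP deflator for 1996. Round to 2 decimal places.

Nominal GDP 1996 = 49.34·1138 + 8.30·42 + 27.49·749 = 77087.53.
Real GDP 1996 (at 1992 prices) = 57.33·1138 + 9.41·42 + 24.39·749 = 83904.87.
Deflator = Nominal/Real × 100 = 77087.53/83904.87 × 100 = 91.875.

91.87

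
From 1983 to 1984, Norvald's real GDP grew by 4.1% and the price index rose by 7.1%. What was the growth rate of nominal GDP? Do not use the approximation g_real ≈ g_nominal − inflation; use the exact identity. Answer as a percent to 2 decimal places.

11.49%

(1 + g_nom) = (1 + g_real)(1 + π) = 1.0410 × 1.0710 = 1.11491.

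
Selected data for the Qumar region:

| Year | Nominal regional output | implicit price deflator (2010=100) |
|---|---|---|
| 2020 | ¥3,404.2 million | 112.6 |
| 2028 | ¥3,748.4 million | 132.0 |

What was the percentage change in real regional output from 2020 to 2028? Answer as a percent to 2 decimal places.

Real regional output 2020 = 3404.2 / 1.126 = 3023.27.
Real regional output 2028 = 3748.4 / 1.320 = 2839.70.
Real growth = 2839.70 / 3023.27 − 1 = -0.0607.

-6.07%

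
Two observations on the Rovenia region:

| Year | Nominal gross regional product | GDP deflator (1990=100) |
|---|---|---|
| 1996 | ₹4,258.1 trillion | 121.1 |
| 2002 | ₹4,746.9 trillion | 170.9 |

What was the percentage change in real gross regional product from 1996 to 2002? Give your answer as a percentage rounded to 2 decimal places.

-21.01%

Deflate each year: 1996 → 4258.1/1.211 = 3516.18; 2002 → 4746.9/1.709 = 2777.59.
So real gross regional product changed by 2777.59/3516.18 − 1 = -0.2101, i.e. -21.01%.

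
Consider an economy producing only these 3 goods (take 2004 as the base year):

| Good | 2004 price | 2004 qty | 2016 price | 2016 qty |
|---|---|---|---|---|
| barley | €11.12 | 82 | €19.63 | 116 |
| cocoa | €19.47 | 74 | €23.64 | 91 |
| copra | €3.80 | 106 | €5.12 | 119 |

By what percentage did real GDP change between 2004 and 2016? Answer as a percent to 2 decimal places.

27.53%

Real GDP 2004 = Nominal GDP 2004 = 11.12·82 + 19.47·74 + 3.80·106 = 2755.42.
Real GDP 2016 (at 2004 prices) = 11.12·116 + 19.47·91 + 3.80·119 = 3513.89.
Real growth = 3513.89/2755.42 − 1 = 0.2753.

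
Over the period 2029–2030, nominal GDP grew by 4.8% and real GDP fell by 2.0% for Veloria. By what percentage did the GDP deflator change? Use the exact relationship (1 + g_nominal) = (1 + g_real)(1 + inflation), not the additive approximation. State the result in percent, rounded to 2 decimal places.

(1 + g_nom) = (1 + g_real)(1 + π), so π = 1.0480 / 0.9800 − 1 = 0.06939.

6.94%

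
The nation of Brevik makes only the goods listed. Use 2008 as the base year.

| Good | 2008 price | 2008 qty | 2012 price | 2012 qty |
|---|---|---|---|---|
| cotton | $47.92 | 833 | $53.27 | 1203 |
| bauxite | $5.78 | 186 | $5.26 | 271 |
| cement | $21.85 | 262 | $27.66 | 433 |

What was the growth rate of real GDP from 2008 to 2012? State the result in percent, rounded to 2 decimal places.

Real GDP 2008 = Nominal GDP 2008 = 47.92·833 + 5.78·186 + 21.85·262 = 46717.14.
Real GDP 2012 (at 2008 prices) = 47.92·1203 + 5.78·271 + 21.85·433 = 68675.19.
Real growth = 68675.19/46717.14 − 1 = 0.4700.

47.00%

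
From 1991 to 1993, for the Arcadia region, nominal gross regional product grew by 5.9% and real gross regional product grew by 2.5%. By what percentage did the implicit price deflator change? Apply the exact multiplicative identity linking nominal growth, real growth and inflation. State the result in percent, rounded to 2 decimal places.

(1 + g_nom) = (1 + g_real)(1 + π), so π = 1.0590 / 1.0250 − 1 = 0.03317.

3.32%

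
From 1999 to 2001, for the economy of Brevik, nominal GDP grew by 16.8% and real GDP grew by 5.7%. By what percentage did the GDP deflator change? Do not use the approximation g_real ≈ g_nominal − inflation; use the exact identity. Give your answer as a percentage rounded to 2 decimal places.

(1 + g_nom) = (1 + g_real)(1 + π), so π = 1.1680 / 1.0570 − 1 = 0.10501.

10.50%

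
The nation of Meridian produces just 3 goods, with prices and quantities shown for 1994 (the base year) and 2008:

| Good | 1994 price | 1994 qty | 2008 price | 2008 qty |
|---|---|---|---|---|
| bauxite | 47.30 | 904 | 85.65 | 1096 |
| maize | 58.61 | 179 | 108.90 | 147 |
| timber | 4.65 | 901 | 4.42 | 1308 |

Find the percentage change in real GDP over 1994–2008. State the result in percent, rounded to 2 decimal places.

15.84%

Real GDP 1994 = Nominal GDP 1994 = 47.30·904 + 58.61·179 + 4.65·901 = 57440.04.
Real GDP 2008 (at 1994 prices) = 47.30·1096 + 58.61·147 + 4.65·1308 = 66538.67.
Real growth = 66538.67/57440.04 − 1 = 0.1584.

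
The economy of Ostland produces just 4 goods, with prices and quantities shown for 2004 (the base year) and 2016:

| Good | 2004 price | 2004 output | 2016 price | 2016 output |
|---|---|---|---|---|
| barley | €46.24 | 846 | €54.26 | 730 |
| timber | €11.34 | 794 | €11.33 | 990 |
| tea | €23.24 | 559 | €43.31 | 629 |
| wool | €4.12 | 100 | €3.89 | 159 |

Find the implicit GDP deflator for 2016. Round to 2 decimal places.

Nominal GDP 2016 = 54.26·730 + 11.33·990 + 43.31·629 + 3.89·159 = 78687.00.
Real GDP 2016 (at 2004 prices) = 46.24·730 + 11.34·990 + 23.24·629 + 4.12·159 = 60254.84.
Deflator = Nominal/Real × 100 = 78687.00/60254.84 × 100 = 130.590.

130.59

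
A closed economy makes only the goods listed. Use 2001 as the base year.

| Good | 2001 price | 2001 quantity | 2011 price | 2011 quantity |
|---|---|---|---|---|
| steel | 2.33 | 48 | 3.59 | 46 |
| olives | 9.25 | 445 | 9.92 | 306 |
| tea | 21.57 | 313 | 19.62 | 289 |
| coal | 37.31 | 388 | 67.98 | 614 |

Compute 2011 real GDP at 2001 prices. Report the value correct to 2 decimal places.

32079.75

Real GDP 2011 = Σ (p_2001 × q_2011) = 2.33·46 + 9.25·306 + 21.57·289 + 37.31·614 = 32079.75.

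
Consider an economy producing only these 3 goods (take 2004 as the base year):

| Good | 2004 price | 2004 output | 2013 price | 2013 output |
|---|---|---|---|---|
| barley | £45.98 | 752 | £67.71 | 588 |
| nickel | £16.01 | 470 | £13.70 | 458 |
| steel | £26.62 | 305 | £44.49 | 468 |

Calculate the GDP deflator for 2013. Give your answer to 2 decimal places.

Nominal GDP 2013 = 67.71·588 + 13.70·458 + 44.49·468 = 66909.40.
Real GDP 2013 (at 2004 prices) = 45.98·588 + 16.01·458 + 26.62·468 = 46826.98.
Deflator = Nominal/Real × 100 = 66909.40/46826.98 × 100 = 142.886.

142.89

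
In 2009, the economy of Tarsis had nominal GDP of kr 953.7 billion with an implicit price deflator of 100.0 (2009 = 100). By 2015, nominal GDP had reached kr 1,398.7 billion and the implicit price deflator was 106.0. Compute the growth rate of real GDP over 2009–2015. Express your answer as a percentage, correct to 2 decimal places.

38.36%

Real GDP 2009 = 953.7 / 1.000 = 953.70.
Real GDP 2015 = 1398.7 / 1.060 = 1319.53.
Real growth = 1319.53 / 953.70 − 1 = 0.3836.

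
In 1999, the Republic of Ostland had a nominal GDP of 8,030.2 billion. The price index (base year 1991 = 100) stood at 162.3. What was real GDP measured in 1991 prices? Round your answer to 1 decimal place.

4,947.8 billion

Real GDP = Nominal / (price index/100) = 8030.2 / 1.623 = 4947.75.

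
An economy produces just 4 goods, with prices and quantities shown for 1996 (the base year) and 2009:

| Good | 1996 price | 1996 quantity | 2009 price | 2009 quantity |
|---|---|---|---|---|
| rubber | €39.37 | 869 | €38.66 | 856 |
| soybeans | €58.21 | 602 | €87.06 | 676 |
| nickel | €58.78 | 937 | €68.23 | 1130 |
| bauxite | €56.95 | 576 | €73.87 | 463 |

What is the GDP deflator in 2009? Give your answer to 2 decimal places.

122.56

Nominal GDP 2009 = 38.66·856 + 87.06·676 + 68.23·1130 + 73.87·463 = 203247.23.
Real GDP 2009 (at 1996 prices) = 39.37·856 + 58.21·676 + 58.78·1130 + 56.95·463 = 165839.93.
Deflator = Nominal/Real × 100 = 203247.23/165839.93 × 100 = 122.556.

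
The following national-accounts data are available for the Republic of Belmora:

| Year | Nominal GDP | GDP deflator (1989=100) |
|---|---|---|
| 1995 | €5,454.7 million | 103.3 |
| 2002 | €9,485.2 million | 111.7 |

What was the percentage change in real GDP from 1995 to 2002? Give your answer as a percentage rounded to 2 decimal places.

Deflate each year: 1995 → 5454.7/1.033 = 5280.45; 2002 → 9485.2/1.117 = 8491.67.
So real GDP changed by 8491.67/5280.45 − 1 = 0.6081, i.e. 60.81%.

60.81%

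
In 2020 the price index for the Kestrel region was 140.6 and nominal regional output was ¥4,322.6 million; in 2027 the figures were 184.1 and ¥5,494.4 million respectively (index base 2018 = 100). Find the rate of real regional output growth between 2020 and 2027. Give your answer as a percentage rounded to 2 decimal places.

-2.93%

Real regional output 2020 = 4322.6 / 1.406 = 3074.40.
Real regional output 2027 = 5494.4 / 1.841 = 2984.46.
Real growth = 2984.46 / 3074.40 − 1 = -0.0293.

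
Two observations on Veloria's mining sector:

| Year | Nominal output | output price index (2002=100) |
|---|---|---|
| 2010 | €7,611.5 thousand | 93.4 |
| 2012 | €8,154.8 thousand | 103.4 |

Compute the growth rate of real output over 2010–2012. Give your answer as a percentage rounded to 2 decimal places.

Deflate each year: 2010 → 7611.5/0.934 = 8149.36; 2012 → 8154.8/1.034 = 7886.65.
So real output changed by 7886.65/8149.36 − 1 = -0.0322, i.e. -3.22%.

-3.22%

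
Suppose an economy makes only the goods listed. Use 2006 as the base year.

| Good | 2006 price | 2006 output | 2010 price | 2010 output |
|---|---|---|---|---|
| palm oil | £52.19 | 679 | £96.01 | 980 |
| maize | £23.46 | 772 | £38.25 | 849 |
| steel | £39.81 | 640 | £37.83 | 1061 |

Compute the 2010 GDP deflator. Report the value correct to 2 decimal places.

Nominal GDP 2010 = 96.01·980 + 38.25·849 + 37.83·1061 = 166701.68.
Real GDP 2010 (at 2006 prices) = 52.19·980 + 23.46·849 + 39.81·1061 = 113302.15.
Deflator = Nominal/Real × 100 = 166701.68/113302.15 × 100 = 147.130.

147.13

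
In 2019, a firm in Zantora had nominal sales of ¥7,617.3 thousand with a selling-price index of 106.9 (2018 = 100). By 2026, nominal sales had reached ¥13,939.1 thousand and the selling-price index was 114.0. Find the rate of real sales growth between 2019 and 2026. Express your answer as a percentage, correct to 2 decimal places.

71.60%

Deflate each year: 2019 → 7617.3/1.069 = 7125.63; 2026 → 13939.1/1.140 = 12227.28.
So real sales changed by 12227.28/7125.63 − 1 = 0.7160, i.e. 71.60%.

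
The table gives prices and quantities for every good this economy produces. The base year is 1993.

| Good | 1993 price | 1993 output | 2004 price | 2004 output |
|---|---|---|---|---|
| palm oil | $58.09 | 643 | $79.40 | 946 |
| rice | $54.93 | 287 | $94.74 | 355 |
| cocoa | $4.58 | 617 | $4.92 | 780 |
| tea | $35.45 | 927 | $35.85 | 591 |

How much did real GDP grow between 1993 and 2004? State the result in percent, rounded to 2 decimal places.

Real GDP 1993 = Nominal GDP 1993 = 58.09·643 + 54.93·287 + 4.58·617 + 35.45·927 = 88804.79.
Real GDP 2004 (at 1993 prices) = 58.09·946 + 54.93·355 + 4.58·780 + 35.45·591 = 98976.64.
Real growth = 98976.64/88804.79 − 1 = 0.1145.

11.45%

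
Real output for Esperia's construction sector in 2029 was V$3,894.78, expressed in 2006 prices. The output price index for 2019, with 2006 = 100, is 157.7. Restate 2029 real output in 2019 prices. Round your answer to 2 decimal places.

V$6,142.07

Real output in 2019 prices = Real output in 2006 prices × (P_2019/P_2006) = 3894.78 × 1.577 = 6142.07.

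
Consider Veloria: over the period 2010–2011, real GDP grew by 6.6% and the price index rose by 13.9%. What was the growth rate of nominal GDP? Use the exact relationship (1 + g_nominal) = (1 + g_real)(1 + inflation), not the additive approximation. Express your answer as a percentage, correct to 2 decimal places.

(1 + g_nom) = (1 + g_real)(1 + π) = 1.0660 × 1.1390 = 1.21417.

21.42%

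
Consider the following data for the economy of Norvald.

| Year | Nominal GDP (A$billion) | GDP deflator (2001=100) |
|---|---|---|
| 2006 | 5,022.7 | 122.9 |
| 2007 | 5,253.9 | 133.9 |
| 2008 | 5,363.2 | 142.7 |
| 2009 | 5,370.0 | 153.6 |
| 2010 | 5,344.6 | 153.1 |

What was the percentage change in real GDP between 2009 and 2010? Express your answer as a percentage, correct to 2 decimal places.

Real GDP 2009 = 5370.0/1.536 = 3496.09.
Real GDP 2010 = 5344.6/1.531 = 3490.92.
Change = 3490.92/3496.09 − 1 = -0.0015.

-0.15%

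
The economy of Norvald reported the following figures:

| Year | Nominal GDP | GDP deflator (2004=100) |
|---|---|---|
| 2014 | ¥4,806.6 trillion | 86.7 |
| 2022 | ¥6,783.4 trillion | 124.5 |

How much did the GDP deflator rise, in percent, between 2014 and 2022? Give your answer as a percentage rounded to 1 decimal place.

Price-level change = 124.5 / 86.7 − 1 = 0.4360.

43.6%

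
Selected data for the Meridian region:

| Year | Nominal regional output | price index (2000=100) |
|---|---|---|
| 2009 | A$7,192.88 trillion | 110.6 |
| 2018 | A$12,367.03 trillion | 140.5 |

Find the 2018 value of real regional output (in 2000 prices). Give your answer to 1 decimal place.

Real regional output = Nominal / (price index/100) = 12367.03 / 1.405 = 8802.16.

A$8,802.2 trillion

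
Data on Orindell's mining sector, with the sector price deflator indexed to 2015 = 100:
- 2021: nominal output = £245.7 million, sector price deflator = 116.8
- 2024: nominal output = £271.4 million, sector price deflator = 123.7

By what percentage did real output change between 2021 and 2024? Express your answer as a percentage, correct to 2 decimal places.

4.30%

Real output 2021 = 245.7 / 1.168 = 210.36.
Real output 2024 = 271.4 / 1.237 = 219.40.
Real growth = 219.40 / 210.36 − 1 = 0.0430.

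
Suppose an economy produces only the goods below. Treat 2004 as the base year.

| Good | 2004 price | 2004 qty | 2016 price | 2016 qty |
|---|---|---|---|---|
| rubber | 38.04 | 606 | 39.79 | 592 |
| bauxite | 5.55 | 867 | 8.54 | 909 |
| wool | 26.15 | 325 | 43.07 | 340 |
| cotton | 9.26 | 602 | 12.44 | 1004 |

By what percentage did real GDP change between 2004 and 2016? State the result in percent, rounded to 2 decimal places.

9.10%

Real GDP 2004 = Nominal GDP 2004 = 38.04·606 + 5.55·867 + 26.15·325 + 9.26·602 = 41937.36.
Real GDP 2016 (at 2004 prices) = 38.04·592 + 5.55·909 + 26.15·340 + 9.26·1004 = 45752.67.
Real growth = 45752.67/41937.36 − 1 = 0.0910.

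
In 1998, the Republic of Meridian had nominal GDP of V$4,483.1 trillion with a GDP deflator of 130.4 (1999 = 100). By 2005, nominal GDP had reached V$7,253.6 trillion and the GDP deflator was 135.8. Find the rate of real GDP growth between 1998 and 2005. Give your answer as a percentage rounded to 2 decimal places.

Real GDP 1998 = 4483.1 / 1.304 = 3437.96.
Real GDP 2005 = 7253.6 / 1.358 = 5341.38.
Real growth = 5341.38 / 3437.96 − 1 = 0.5536.

55.36%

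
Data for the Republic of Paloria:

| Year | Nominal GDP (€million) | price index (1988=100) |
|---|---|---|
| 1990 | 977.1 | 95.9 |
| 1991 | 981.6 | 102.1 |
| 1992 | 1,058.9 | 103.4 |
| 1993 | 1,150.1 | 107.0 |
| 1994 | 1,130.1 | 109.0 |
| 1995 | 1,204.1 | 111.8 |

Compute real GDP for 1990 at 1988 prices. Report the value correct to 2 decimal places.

Real GDP 1990 = 977.1 / 0.959 = 1018.87.

€1,018.87 million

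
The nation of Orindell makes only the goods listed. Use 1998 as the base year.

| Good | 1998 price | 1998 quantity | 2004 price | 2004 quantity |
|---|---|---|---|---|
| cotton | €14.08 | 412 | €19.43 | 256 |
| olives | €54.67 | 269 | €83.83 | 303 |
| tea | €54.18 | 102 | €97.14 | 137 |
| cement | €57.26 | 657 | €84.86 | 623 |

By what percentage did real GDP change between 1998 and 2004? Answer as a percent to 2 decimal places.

Real GDP 1998 = Nominal GDP 1998 = 14.08·412 + 54.67·269 + 54.18·102 + 57.26·657 = 63653.37.
Real GDP 2004 (at 1998 prices) = 14.08·256 + 54.67·303 + 54.18·137 + 57.26·623 = 63265.13.
Real growth = 63265.13/63653.37 − 1 = -0.0061.

-0.61%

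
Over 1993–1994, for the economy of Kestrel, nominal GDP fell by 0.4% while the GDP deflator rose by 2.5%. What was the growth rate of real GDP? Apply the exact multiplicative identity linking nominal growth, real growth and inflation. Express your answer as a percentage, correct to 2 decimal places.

(1 + g_nom) = (1 + g_real)(1 + π), so g_real = 0.9960 / 1.0250 − 1 = -0.02829.

-2.83%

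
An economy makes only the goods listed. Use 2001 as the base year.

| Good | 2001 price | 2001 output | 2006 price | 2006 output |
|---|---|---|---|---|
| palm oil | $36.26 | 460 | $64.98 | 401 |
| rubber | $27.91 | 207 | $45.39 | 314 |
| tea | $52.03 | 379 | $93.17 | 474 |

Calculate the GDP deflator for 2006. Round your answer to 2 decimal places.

176.11

Nominal GDP 2006 = 64.98·401 + 45.39·314 + 93.17·474 = 84472.02.
Real GDP 2006 (at 2001 prices) = 36.26·401 + 27.91·314 + 52.03·474 = 47966.22.
Deflator = Nominal/Real × 100 = 84472.02/47966.22 × 100 = 176.107.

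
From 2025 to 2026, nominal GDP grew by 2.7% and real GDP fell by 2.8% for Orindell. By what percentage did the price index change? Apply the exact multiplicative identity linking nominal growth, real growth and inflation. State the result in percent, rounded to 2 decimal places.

5.66%

(1 + g_nom) = (1 + g_real)(1 + π), so π = 1.0270 / 0.9720 − 1 = 0.05658.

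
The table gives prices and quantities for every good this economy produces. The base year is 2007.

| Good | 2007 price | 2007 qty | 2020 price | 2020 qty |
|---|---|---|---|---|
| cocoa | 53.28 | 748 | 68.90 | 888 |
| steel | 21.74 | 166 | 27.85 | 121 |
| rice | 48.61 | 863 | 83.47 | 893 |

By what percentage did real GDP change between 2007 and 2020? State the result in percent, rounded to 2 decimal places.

9.30%

Real GDP 2007 = Nominal GDP 2007 = 53.28·748 + 21.74·166 + 48.61·863 = 85412.71.
Real GDP 2020 (at 2007 prices) = 53.28·888 + 21.74·121 + 48.61·893 = 93351.91.
Real growth = 93351.91/85412.71 − 1 = 0.0930.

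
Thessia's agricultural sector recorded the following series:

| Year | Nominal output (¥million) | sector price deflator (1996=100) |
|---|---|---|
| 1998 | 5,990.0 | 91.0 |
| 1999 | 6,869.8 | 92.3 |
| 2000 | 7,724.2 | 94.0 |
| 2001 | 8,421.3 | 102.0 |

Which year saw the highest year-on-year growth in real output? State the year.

1999

1999: real = 6869.8/0.923 = 7442.90; growth vs 1998 (6582.42) = 13.07%.
2000: real = 7724.2/0.940 = 8217.23; growth vs 1999 (7442.90) = 10.40%.
2001: real = 8421.3/1.020 = 8256.18; growth vs 2000 (8217.23) = 0.47%.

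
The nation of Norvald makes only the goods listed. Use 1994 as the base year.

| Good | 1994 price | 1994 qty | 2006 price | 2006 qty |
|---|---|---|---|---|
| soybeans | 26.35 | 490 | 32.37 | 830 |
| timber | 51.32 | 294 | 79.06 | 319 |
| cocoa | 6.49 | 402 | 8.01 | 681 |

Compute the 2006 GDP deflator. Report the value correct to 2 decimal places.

Nominal GDP 2006 = 32.37·830 + 79.06·319 + 8.01·681 = 57542.05.
Real GDP 2006 (at 1994 prices) = 26.35·830 + 51.32·319 + 6.49·681 = 42661.27.
Deflator = Nominal/Real × 100 = 57542.05/42661.27 × 100 = 134.881.

134.88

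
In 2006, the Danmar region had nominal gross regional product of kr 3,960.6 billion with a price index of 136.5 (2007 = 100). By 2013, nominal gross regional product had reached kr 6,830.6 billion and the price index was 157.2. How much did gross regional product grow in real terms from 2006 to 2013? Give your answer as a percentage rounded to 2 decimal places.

Real gross regional product 2006 = 3960.6 / 1.365 = 2901.54.
Real gross regional product 2013 = 6830.6 / 1.572 = 4345.17.
Real growth = 4345.17 / 2901.54 − 1 = 0.4975.

49.75%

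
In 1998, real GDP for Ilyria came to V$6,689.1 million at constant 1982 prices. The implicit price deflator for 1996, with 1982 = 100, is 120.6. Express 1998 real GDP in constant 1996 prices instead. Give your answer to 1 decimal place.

V$8,067.1 million

Real GDP in 1996 prices = Real GDP in 1982 prices × (P_1996/P_1982) = 6689.1 × 1.206 = 8067.05.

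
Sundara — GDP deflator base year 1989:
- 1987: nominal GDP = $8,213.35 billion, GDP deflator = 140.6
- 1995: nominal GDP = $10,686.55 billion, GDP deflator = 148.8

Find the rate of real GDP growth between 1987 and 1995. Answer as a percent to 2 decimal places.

22.94%

Deflate each year: 1987 → 8213.35/1.406 = 5841.64; 1995 → 10686.55/1.488 = 7181.82.
So real GDP changed by 7181.82/5841.64 − 1 = 0.2294, i.e. 22.94%.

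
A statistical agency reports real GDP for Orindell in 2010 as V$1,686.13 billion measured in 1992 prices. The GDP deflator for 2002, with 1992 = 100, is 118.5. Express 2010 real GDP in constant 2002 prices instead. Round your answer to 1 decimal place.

Real GDP in 2002 prices = Real GDP in 1992 prices × (P_2002/P_1992) = 1686.13 × 1.185 = 1998.06.

V$1,998.1 billion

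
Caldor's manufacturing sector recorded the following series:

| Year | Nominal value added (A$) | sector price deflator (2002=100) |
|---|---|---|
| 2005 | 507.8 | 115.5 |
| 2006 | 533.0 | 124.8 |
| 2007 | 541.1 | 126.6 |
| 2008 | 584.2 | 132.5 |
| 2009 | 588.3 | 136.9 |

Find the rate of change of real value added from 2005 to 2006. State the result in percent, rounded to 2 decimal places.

Real value added 2005 = 507.8/1.155 = 439.65.
Real value added 2006 = 533.0/1.248 = 427.08.
Change = 427.08/439.65 − 1 = -0.0286.

-2.86%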